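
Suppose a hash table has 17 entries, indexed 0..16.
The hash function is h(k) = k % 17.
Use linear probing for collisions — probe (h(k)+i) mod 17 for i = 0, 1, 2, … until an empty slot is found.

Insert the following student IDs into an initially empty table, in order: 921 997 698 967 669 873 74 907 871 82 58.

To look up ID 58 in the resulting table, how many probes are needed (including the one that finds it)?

4

Insert 921: h=3, slot 3 empty → index 3.
Insert 997: h=11, slot 11 empty → index 11.
Insert 698: h=1, slot 1 empty → index 1.
Insert 967: h=15, slot 15 empty → index 15.
Insert 669: h=6, slot 6 empty → index 6.
Insert 873: h=6, slot 6 occupied → index 7.
Insert 74: h=6, slots 6,7 occupied → index 8.
Insert 907: h=6, slots 6,7,8 occupied → index 9.
Insert 871: h=4, slot 4 empty → index 4.
Insert 82: h=14, slot 14 empty → index 14.
Insert 58: h=7, slots 7,8,9 occupied → index 10.
Table: [_, 698, _, 921, 871, _, 669, 873, 74, 907, 58, 997, _, _, 82, 967, _]
Lookup 58: h=7, probe 7,8,9,10 → found at 10.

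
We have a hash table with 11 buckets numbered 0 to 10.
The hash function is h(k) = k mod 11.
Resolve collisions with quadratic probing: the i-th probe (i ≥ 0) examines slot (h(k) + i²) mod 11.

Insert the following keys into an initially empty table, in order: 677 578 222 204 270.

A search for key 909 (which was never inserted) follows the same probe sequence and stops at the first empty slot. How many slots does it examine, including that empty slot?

2

Insert 677: h=6, slot 6 empty -> index 6.
Insert 578: h=6, slot 6 occupied -> index 7.
Insert 222: h=2, slot 2 empty -> index 2.
Insert 204: h=6, slots 6,7 occupied -> index 10.
Insert 270: h=6, slots 6,7,10 occupied -> index 4.
Table: [—, —, 222, —, 270, —, 677, 578, —, —, 204]
Lookup 909: h=7, probe 7,8 → slot 8 empty, not found.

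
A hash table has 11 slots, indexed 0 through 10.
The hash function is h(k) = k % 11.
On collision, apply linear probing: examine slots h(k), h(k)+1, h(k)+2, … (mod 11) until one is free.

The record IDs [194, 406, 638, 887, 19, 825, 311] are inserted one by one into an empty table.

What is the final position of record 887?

194 hashes to 7; slot 7 is free -> place at 7.
406 hashes to 10; slot 10 is free -> place at 10.
638 hashes to 0; slot 0 is free -> place at 0.
887 hashes to 7; 7 taken -> place at 8.
19 hashes to 8; 8 taken -> place at 9.
825 hashes to 0; 0 taken -> place at 1.
311 hashes to 3; slot 3 is free -> place at 3.
Table: [638, 825, ∅, 311, ∅, ∅, ∅, 194, 887, 19, 406]

8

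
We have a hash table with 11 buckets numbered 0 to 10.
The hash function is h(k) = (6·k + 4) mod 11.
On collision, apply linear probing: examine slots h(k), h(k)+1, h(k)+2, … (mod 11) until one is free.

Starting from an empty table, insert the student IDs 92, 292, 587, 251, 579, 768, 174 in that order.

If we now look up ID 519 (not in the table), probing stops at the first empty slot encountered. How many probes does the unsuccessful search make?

5

Insert 92: h=6, slot 6 empty → index 6.
Insert 292: h=7, slot 7 empty → index 7.
Insert 587: h=6, slots 6,7 occupied → index 8.
Insert 251: h=3, slot 3 empty → index 3.
Insert 579: h=2, slot 2 empty → index 2.
Insert 768: h=3, slot 3 occupied → index 4.
Insert 174: h=3, slots 3,4 occupied → index 5.
Table: [—, —, 579, 251, 768, 174, 92, 292, 587, —, —]
Lookup 519: h=5, probe 5,6,7,8,9 → slot 9 empty, not found.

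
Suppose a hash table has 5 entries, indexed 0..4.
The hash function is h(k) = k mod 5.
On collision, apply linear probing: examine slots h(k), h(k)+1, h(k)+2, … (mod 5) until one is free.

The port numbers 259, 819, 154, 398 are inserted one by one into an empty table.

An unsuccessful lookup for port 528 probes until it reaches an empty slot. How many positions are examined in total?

5

259 hashes to 4; slot 4 is free -> place at 4.
819 hashes to 4; 4 taken -> place at 0.
154 hashes to 4; 4,0 taken -> place at 1.
398 hashes to 3; slot 3 is free -> place at 3.
Table: [819, 154, —, 398, 259]
Lookup 528: h=3, probe 3,4,0,1,2 → slot 2 empty, not found.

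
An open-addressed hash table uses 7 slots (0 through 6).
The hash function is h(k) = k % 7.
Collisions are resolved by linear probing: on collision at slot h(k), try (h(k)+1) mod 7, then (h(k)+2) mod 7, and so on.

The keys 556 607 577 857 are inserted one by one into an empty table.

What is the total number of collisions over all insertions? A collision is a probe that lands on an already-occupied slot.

4

556: h=3 → slot 3
607: h=5 → slot 5
577: h=3, probe 3,4 → slot 4
857: h=3, probe 3,4,5,6 → slot 6
Table: [—, —, —, 556, 577, 607, 857]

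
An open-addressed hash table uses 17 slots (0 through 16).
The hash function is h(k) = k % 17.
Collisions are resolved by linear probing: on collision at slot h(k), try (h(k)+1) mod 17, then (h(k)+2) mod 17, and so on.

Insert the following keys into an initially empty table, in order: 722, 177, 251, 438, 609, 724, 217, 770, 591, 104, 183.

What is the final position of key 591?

722 hashes to 8; slot 8 is free → place at 8.
177 hashes to 7; slot 7 is free → place at 7.
251 hashes to 13; slot 13 is free → place at 13.
438 hashes to 13; 13 taken → place at 14.
609 hashes to 14; 14 taken → place at 15.
724 hashes to 10; slot 10 is free → place at 10.
217 hashes to 13; 13,14,15 taken → place at 16.
770 hashes to 5; slot 5 is free → place at 5.
591 hashes to 13; 13,14,15,16 taken → place at 0.
104 hashes to 2; slot 2 is free → place at 2.
183 hashes to 13; 13,14,15,16,0 taken → place at 1.
Table: [591, 183, 104, _, _, 770, _, 177, 722, _, 724, _, _, 251, 438, 609, 217]

0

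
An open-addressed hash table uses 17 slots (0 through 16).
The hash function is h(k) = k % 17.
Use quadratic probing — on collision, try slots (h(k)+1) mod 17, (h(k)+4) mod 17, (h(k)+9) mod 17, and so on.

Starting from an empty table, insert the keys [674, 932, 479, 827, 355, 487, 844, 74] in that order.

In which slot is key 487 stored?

Insert 674: h=11, slot 11 empty → index 11.
Insert 932: h=14, slot 14 empty → index 14.
Insert 479: h=3, slot 3 empty → index 3.
Insert 827: h=11, slot 11 occupied → index 12.
Insert 355: h=15, slot 15 empty → index 15.
Insert 487: h=11, slots 11,12,15,3 occupied → index 10.
Insert 844: h=11, slots 11,12,15,3,10 occupied → index 2.
Insert 74: h=6, slot 6 empty → index 6.
Table: [_, _, 844, 479, _, _, 74, _, _, _, 487, 674, 827, _, 932, 355, _]

10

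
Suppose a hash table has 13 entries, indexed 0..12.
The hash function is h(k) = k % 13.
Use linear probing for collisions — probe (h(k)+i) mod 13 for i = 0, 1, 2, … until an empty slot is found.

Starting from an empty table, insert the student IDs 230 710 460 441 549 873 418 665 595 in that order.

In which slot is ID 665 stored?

6

230 hashes to 9; slot 9 is free -> place at 9.
710 hashes to 8; slot 8 is free -> place at 8.
460 hashes to 5; slot 5 is free -> place at 5.
441 hashes to 12; slot 12 is free -> place at 12.
549 hashes to 3; slot 3 is free -> place at 3.
873 hashes to 2; slot 2 is free -> place at 2.
418 hashes to 2; 2,3 taken -> place at 4.
665 hashes to 2; 2,3,4,5 taken -> place at 6.
595 hashes to 10; slot 10 is free -> place at 10.
Table: [_, _, 873, 549, 418, 460, 665, _, 710, 230, 595, _, 441]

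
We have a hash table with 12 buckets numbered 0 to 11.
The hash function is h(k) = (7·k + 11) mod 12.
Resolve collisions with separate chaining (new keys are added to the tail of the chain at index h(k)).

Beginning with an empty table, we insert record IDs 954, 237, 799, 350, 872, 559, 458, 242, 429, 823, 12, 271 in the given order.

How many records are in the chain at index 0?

954 -> bucket 5
237 -> bucket 2
799 -> bucket 0
350 -> bucket 1
872 -> bucket 7
559 -> bucket 0 (collision)
458 -> bucket 1 (collision)
242 -> bucket 1 (collision)
429 -> bucket 2 (collision)
823 -> bucket 0 (collision)
12 -> bucket 11
271 -> bucket 0 (collision)
Final buckets:
0: 799 -> 559 -> 823 -> 271
1: 350 -> 458 -> 242
2: 237 -> 429
3: _
4: _
5: 954
6: _
7: 872
8: _
9: _
10: _
11: 12

4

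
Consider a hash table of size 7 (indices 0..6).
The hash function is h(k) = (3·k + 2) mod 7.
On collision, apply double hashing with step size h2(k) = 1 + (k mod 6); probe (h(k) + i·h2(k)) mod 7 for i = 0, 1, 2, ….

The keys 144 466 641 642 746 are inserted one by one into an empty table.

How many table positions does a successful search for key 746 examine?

4

Insert 144: h=0, slot 0 empty → index 0.
Insert 466: h=0, h2=5, slot 0 occupied → index 5.
Insert 641: h=0, h2=6, slot 0 occupied → index 6.
Insert 642: h=3, slot 3 empty → index 3.
Insert 746: h=0, h2=3, slots 0,3,6 occupied → index 2.
Table: [144, —, 746, 642, —, 466, 641]
Lookup 746: h=0, h2=3, probe 0,3,6,2 → found at 2.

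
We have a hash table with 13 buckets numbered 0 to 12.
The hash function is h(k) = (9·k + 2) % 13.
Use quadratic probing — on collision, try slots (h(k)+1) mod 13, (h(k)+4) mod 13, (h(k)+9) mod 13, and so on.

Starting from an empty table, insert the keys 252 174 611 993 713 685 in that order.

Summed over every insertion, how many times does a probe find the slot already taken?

Insert 252: h=8, slot 8 empty → index 8.
Insert 174: h=8, slot 8 occupied → index 9.
Insert 611: h=2, slot 2 empty → index 2.
Insert 993: h=8, slots 8,9 occupied → index 12.
Insert 713: h=10, slot 10 empty → index 10.
Insert 685: h=5, slot 5 empty → index 5.
Table: [., ., 611, ., ., 685, ., ., 252, 174, 713, ., 993]

3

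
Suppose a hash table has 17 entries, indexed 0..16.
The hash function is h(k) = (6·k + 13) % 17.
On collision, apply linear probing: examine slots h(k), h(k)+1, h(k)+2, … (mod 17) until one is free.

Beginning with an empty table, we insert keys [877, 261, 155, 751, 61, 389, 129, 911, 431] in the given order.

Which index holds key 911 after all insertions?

Insert 877: h=5, slot 5 empty → index 5.
Insert 261: h=15, slot 15 empty → index 15.
Insert 155: h=8, slot 8 empty → index 8.
Insert 751: h=14, slot 14 empty → index 14.
Insert 61: h=5, slot 5 occupied → index 6.
Insert 389: h=1, slot 1 empty → index 1.
Insert 129: h=5, slots 5,6 occupied → index 7.
Insert 911: h=5, slots 5,6,7,8 occupied → index 9.
Insert 431: h=15, slot 15 occupied → index 16.
Table: [_, 389, _, _, _, 877, 61, 129, 155, 911, _, _, _, _, 751, 261, 431]

9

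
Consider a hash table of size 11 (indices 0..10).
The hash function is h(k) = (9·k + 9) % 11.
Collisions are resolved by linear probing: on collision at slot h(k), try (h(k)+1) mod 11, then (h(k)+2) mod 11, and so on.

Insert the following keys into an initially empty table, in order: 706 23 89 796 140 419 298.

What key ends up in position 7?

23

706 hashes to 5; slot 5 is free → place at 5.
23 hashes to 7; slot 7 is free → place at 7.
89 hashes to 7; 7 taken → place at 8.
796 hashes to 1; slot 1 is free → place at 1.
140 hashes to 4; slot 4 is free → place at 4.
419 hashes to 7; 7,8 taken → place at 9.
298 hashes to 7; 7,8,9 taken → place at 10.
Table: [-, 796, -, -, 140, 706, -, 23, 89, 419, 298]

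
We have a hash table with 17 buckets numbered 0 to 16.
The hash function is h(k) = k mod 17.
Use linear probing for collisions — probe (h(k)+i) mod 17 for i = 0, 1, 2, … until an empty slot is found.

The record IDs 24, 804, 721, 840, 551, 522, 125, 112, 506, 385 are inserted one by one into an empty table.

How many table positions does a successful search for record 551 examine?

4

24: h=7 => slot 7
804: h=5 => slot 5
721: h=7, probe 7,8 => slot 8
840: h=7, probe 7,8,9 => slot 9
551: h=7, probe 7,8,9,10 => slot 10
522: h=12 => slot 12
125: h=6 => slot 6
112: h=10, probe 10,11 => slot 11
506: h=13 => slot 13
385: h=11, probe 11,12,13,14 => slot 14
Table: [-, -, -, -, -, 804, 125, 24, 721, 840, 551, 112, 522, 506, 385, -, -]
Lookup 551: h=7, probe 7,8,9,10 → found at 10.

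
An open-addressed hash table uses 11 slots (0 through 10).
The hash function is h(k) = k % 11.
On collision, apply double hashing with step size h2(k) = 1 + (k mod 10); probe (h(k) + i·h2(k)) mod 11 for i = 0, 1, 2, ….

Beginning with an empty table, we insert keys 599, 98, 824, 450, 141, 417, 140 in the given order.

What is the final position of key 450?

Insert 599: h=5, slot 5 empty -> index 5.
Insert 98: h=10, slot 10 empty -> index 10.
Insert 824: h=10, h2=5, slot 10 occupied -> index 4.
Insert 450: h=10, h2=1, slot 10 occupied -> index 0.
Insert 141: h=9, slot 9 empty -> index 9.
Insert 417: h=10, h2=8, slot 10 occupied -> index 7.
Insert 140: h=8, slot 8 empty -> index 8.
Table: [450, ., ., ., 824, 599, ., 417, 140, 141, 98]

0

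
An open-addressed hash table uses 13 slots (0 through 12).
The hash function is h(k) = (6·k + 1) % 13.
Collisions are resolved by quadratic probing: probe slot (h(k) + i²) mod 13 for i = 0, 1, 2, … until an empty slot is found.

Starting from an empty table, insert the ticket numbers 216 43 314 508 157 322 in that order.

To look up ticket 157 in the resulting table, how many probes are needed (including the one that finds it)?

2

216 hashes to 10; slot 10 is free => place at 10.
43 hashes to 12; slot 12 is free => place at 12.
314 hashes to 0; slot 0 is free => place at 0.
508 hashes to 7; slot 7 is free => place at 7.
157 hashes to 7; 7 taken => place at 8.
322 hashes to 9; slot 9 is free => place at 9.
Table: [314, ., ., ., ., ., ., 508, 157, 322, 216, ., 43]
Lookup 157: h=7, probe 7,8 → found at 8.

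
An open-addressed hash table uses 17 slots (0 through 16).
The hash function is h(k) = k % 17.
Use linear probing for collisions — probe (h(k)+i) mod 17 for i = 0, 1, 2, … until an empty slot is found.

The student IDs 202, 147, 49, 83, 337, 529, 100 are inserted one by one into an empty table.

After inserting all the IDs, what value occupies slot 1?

100

202 hashes to 15; slot 15 is free → place at 15.
147 hashes to 11; slot 11 is free → place at 11.
49 hashes to 15; 15 taken → place at 16.
83 hashes to 15; 15,16 taken → place at 0.
337 hashes to 14; slot 14 is free → place at 14.
529 hashes to 2; slot 2 is free → place at 2.
100 hashes to 15; 15,16,0 taken → place at 1.
Table: [83, 100, 529, _, _, _, _, _, _, _, _, 147, _, _, 337, 202, 49]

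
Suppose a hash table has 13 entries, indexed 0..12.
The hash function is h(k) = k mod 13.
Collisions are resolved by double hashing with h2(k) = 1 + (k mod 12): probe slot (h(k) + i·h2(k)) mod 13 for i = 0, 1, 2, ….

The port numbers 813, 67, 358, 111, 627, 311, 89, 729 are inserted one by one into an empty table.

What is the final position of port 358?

813: h=7 → slot 7
67: h=2 → slot 2
358: h=7, h2=11, probe 7,5 → slot 5
111: h=7, h2=4, probe 7,11 → slot 11
627: h=3 → slot 3
311: h=12 → slot 12
89: h=11, h2=6, probe 11,4 → slot 4
729: h=1 → slot 1
Table: [—, 729, 67, 627, 89, 358, —, 813, —, —, —, 111, 311]

5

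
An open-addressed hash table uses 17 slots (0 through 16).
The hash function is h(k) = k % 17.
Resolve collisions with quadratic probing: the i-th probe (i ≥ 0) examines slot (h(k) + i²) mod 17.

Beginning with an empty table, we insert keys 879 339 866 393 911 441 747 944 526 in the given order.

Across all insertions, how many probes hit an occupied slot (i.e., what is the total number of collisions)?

10

Insert 879: h=12, slot 12 empty → index 12.
Insert 339: h=16, slot 16 empty → index 16.
Insert 866: h=16, slot 16 occupied → index 0.
Insert 393: h=2, slot 2 empty → index 2.
Insert 911: h=10, slot 10 empty → index 10.
Insert 441: h=16, slots 16,0 occupied → index 3.
Insert 747: h=16, slots 16,0,3 occupied → index 8.
Insert 944: h=9, slot 9 empty → index 9.
Insert 526: h=16, slots 16,0,3,8 occupied → index 15.
Table: [866, ∅, 393, 441, ∅, ∅, ∅, ∅, 747, 944, 911, ∅, 879, ∅, ∅, 526, 339]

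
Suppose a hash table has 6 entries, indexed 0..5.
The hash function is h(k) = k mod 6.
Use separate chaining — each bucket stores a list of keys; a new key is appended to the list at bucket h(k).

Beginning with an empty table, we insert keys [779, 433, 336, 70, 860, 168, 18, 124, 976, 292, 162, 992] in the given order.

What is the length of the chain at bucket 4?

Insert 779: h=5, bucket 5 empty → new chain.
Insert 433: h=1, bucket 1 empty → new chain.
Insert 336: h=0, bucket 0 empty → new chain.
Insert 70: h=4, bucket 4 empty → new chain.
Insert 860: h=2, bucket 2 empty → new chain.
Insert 168: h=0, bucket 0 nonempty → append to chain.
Insert 18: h=0, bucket 0 nonempty → append to chain.
Insert 124: h=4, bucket 4 nonempty → append to chain.
Insert 976: h=4, bucket 4 nonempty → append to chain.
Insert 292: h=4, bucket 4 nonempty → append to chain.
Insert 162: h=0, bucket 0 nonempty → append to chain.
Insert 992: h=2, bucket 2 nonempty → append to chain.
Final buckets:
0: 336 -> 168 -> 18 -> 162
1: 433
2: 860 -> 992
3: _
4: 70 -> 124 -> 976 -> 292
5: 779

4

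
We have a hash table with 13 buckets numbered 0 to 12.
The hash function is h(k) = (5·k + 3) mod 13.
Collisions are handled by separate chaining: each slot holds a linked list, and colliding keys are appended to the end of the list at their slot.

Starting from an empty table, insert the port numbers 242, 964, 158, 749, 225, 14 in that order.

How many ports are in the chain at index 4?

Insert 242: h=4, bucket 4 empty → new chain.
Insert 964: h=0, bucket 0 empty → new chain.
Insert 158: h=0, bucket 0 nonempty → append to chain.
Insert 749: h=4, bucket 4 nonempty → append to chain.
Insert 225: h=10, bucket 10 empty → new chain.
Insert 14: h=8, bucket 8 empty → new chain.
Final buckets:
0: 964 -> 158
1: ∅
2: ∅
3: ∅
4: 242 -> 749
5: ∅
6: ∅
7: ∅
8: 14
9: ∅
10: 225
11: ∅
12: ∅

2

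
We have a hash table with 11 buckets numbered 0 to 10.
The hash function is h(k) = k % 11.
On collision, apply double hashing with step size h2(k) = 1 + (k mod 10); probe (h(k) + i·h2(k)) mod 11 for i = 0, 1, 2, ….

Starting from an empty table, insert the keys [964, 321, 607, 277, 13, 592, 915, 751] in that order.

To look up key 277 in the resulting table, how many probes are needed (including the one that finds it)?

4

964: h=7 => slot 7
321: h=2 => slot 2
607: h=2, h2=8, probe 2,10 => slot 10
277: h=2, h2=8, probe 2,10,7,4 => slot 4
13: h=2, h2=4, probe 2,6 => slot 6
592: h=9 => slot 9
915: h=2, h2=6, probe 2,8 => slot 8
751: h=3 => slot 3
Table: [—, —, 321, 751, 277, —, 13, 964, 915, 592, 607]
Lookup 277: h=2, h2=8, probe 2,10,7,4 → found at 4.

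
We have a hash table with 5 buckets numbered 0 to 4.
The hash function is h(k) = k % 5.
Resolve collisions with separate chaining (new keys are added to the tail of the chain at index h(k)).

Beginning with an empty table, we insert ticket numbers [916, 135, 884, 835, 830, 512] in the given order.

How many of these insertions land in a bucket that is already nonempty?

2

916 → bucket 1
135 → bucket 0
884 → bucket 4
835 → bucket 0 (collision)
830 → bucket 0 (collision)
512 → bucket 2
Final buckets:
0: 135 -> 835 -> 830
1: 916
2: 512
3: —
4: 884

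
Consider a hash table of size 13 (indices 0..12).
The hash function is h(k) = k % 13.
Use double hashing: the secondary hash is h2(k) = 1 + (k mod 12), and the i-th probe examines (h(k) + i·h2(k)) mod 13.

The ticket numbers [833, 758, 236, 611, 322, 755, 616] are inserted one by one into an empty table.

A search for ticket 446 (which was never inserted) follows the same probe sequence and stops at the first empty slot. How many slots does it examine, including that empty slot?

2

Insert 833: h=1, slot 1 empty -> index 1.
Insert 758: h=4, slot 4 empty -> index 4.
Insert 236: h=2, slot 2 empty -> index 2.
Insert 611: h=0, slot 0 empty -> index 0.
Insert 322: h=10, slot 10 empty -> index 10.
Insert 755: h=1, h2=12, slots 1,0 occupied -> index 12.
Insert 616: h=5, slot 5 empty -> index 5.
Table: [611, 833, 236, _, 758, 616, _, _, _, _, 322, _, 755]
Lookup 446: h=4, h2=3, probe 4,7 → slot 7 empty, not found.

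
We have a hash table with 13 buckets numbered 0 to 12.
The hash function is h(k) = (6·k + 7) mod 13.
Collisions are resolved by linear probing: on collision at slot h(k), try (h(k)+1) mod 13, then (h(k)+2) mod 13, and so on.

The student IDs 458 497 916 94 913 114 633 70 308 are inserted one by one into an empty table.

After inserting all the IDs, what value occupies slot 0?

497

Insert 458: h=12, slot 12 empty => index 12.
Insert 497: h=12, slot 12 occupied => index 0.
Insert 916: h=4, slot 4 empty => index 4.
Insert 94: h=12, slots 12,0 occupied => index 1.
Insert 913: h=12, slots 12,0,1 occupied => index 2.
Insert 114: h=2, slot 2 occupied => index 3.
Insert 633: h=9, slot 9 empty => index 9.
Insert 70: h=11, slot 11 empty => index 11.
Insert 308: h=9, slot 9 occupied => index 10.
Table: [497, 94, 913, 114, 916, -, -, -, -, 633, 308, 70, 458]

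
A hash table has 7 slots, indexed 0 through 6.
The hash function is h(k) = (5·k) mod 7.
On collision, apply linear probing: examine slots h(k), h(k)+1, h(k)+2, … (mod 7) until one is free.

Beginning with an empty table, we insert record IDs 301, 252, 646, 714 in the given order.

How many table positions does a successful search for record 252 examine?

2

301 hashes to 0; slot 0 is free => place at 0.
252 hashes to 0; 0 taken => place at 1.
646 hashes to 3; slot 3 is free => place at 3.
714 hashes to 0; 0,1 taken => place at 2.
Table: [301, 252, 714, 646, ∅, ∅, ∅]
Lookup 252: h=0, probe 0,1 → found at 1.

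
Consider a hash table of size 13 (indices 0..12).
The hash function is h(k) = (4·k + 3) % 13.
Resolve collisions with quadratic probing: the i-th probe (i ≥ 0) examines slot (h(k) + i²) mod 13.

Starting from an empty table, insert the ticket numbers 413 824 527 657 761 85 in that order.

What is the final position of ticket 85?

1

413 hashes to 4; slot 4 is free => place at 4.
824 hashes to 10; slot 10 is free => place at 10.
527 hashes to 5; slot 5 is free => place at 5.
657 hashes to 5; 5 taken => place at 6.
761 hashes to 5; 5,6 taken => place at 9.
85 hashes to 5; 5,6,9 taken => place at 1.
Table: [_, 85, _, _, 413, 527, 657, _, _, 761, 824, _, _]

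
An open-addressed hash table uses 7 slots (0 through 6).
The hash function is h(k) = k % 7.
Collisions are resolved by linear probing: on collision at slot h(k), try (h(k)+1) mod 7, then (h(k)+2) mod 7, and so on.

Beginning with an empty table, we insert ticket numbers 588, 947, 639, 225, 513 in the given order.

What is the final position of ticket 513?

4

588: h=0 → slot 0
947: h=2 → slot 2
639: h=2, probe 2,3 → slot 3
225: h=1 → slot 1
513: h=2, probe 2,3,4 → slot 4
Table: [588, 225, 947, 639, 513, ∅, ∅]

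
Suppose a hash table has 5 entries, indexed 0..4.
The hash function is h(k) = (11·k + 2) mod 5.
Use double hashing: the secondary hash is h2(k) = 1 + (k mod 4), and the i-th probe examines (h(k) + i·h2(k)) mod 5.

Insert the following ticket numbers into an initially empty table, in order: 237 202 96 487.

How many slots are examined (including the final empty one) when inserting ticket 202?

237 hashes to 4; slot 4 is free => place at 4.
202 hashes to 4, h2=3; 4 taken => place at 2.
96 hashes to 3; slot 3 is free => place at 3.
487 hashes to 4, h2=4; 4,3,2 taken => place at 1.
Table: [_, 487, 202, 96, 237]

2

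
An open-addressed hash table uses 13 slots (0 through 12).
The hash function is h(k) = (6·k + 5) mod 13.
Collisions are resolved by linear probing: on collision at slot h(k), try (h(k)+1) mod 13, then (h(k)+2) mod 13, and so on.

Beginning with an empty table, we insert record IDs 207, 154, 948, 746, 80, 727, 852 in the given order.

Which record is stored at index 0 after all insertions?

948

207: h=12 -> slot 12
154: h=6 -> slot 6
948: h=12, probe 12,0 -> slot 0
746: h=9 -> slot 9
80: h=4 -> slot 4
727: h=12, probe 12,0,1 -> slot 1
852: h=8 -> slot 8
Table: [948, 727, -, -, 80, -, 154, -, 852, 746, -, -, 207]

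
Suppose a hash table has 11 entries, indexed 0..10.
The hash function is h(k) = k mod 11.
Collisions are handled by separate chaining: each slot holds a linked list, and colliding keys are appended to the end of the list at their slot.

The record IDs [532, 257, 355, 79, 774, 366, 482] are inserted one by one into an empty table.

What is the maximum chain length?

Insert 532: h=4, bucket 4 empty → new chain.
Insert 257: h=4, bucket 4 nonempty → append to chain.
Insert 355: h=3, bucket 3 empty → new chain.
Insert 79: h=2, bucket 2 empty → new chain.
Insert 774: h=4, bucket 4 nonempty → append to chain.
Insert 366: h=3, bucket 3 nonempty → append to chain.
Insert 482: h=9, bucket 9 empty → new chain.
Final buckets:
0: ∅
1: ∅
2: 79
3: 355 -> 366
4: 532 -> 257 -> 774
5: ∅
6: ∅
7: ∅
8: ∅
9: 482
10: ∅

3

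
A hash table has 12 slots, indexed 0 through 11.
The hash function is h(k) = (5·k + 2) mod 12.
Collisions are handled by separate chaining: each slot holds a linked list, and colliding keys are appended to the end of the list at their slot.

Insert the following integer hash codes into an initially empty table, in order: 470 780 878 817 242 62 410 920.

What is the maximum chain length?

5

470 → bucket 0
780 → bucket 2
878 → bucket 0 (collision)
817 → bucket 7
242 → bucket 0 (collision)
62 → bucket 0 (collision)
410 → bucket 0 (collision)
920 → bucket 6
Final buckets:
0: 470 -> 878 -> 242 -> 62 -> 410
1: .
2: 780
3: .
4: .
5: .
6: 920
7: 817
8: .
9: .
10: .
11: .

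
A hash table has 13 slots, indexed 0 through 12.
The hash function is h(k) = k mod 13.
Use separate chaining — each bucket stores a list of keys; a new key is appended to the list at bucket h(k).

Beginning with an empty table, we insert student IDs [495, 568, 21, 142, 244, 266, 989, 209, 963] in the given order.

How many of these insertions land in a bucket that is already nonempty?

3

Insert 495: h=1, bucket 1 empty -> new chain.
Insert 568: h=9, bucket 9 empty -> new chain.
Insert 21: h=8, bucket 8 empty -> new chain.
Insert 142: h=12, bucket 12 empty -> new chain.
Insert 244: h=10, bucket 10 empty -> new chain.
Insert 266: h=6, bucket 6 empty -> new chain.
Insert 989: h=1, bucket 1 nonempty -> append to chain.
Insert 209: h=1, bucket 1 nonempty -> append to chain.
Insert 963: h=1, bucket 1 nonempty -> append to chain.
Final buckets:
0: .
1: 495 -> 989 -> 209 -> 963
2: .
3: .
4: .
5: .
6: 266
7: .
8: 21
9: 568
10: 244
11: .
12: 142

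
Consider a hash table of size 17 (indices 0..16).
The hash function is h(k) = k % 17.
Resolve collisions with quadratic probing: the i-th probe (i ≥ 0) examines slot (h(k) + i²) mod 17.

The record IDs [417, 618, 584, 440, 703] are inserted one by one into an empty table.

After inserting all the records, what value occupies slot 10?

703

417 hashes to 9; slot 9 is free => place at 9.
618 hashes to 6; slot 6 is free => place at 6.
584 hashes to 6; 6 taken => place at 7.
440 hashes to 15; slot 15 is free => place at 15.
703 hashes to 6; 6,7 taken => place at 10.
Table: [-, -, -, -, -, -, 618, 584, -, 417, 703, -, -, -, -, 440, -]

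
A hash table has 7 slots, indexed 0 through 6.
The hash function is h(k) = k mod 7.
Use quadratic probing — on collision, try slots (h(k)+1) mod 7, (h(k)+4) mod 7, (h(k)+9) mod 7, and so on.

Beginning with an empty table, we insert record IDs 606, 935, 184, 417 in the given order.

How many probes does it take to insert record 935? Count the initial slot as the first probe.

Insert 606: h=4, slot 4 empty -> index 4.
Insert 935: h=4, slot 4 occupied -> index 5.
Insert 184: h=2, slot 2 empty -> index 2.
Insert 417: h=4, slots 4,5 occupied -> index 1.
Table: [_, 417, 184, _, 606, 935, _]

2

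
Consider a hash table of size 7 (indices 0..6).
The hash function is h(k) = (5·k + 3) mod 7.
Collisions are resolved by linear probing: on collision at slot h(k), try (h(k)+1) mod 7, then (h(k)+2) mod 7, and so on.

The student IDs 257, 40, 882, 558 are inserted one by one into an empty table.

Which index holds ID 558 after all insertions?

2

257: h=0 → slot 0
40: h=0, probe 0,1 → slot 1
882: h=3 → slot 3
558: h=0, probe 0,1,2 → slot 2
Table: [257, 40, 558, 882, ., ., .]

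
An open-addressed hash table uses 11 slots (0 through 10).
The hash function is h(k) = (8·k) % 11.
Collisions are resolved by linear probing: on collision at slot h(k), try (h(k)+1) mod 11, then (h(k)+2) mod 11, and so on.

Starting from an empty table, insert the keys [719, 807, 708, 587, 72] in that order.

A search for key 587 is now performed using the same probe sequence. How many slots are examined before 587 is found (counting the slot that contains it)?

719: h=10 → slot 10
807: h=10, probe 10,0 → slot 0
708: h=10, probe 10,0,1 → slot 1
587: h=10, probe 10,0,1,2 → slot 2
72: h=4 → slot 4
Table: [807, 708, 587, ., 72, ., ., ., ., ., 719]
Lookup 587: h=10, probe 10,0,1,2 → found at 2.

4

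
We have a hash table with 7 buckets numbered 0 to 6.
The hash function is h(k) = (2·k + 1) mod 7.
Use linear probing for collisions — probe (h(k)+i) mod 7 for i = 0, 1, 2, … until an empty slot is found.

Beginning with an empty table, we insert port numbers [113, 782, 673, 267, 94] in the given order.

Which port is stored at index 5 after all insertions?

673

113: h=3 → slot 3
782: h=4 → slot 4
673: h=3, probe 3,4,5 → slot 5
267: h=3, probe 3,4,5,6 → slot 6
94: h=0 → slot 0
Table: [94, -, -, 113, 782, 673, 267]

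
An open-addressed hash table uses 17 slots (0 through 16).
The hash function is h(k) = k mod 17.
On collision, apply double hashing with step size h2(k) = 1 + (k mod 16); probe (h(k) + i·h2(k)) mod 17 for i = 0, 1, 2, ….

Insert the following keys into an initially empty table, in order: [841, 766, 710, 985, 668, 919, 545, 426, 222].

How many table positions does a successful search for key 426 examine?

2

841: h=8 → slot 8
766: h=1 → slot 1
710: h=13 → slot 13
985: h=16 → slot 16
668: h=5 → slot 5
919: h=1, h2=8, probe 1,9 → slot 9
545: h=1, h2=2, probe 1,3 → slot 3
426: h=1, h2=11, probe 1,12 → slot 12
222: h=1, h2=15, probe 1,16,14 → slot 14
Table: [∅, 766, ∅, 545, ∅, 668, ∅, ∅, 841, 919, ∅, ∅, 426, 710, 222, ∅, 985]
Lookup 426: h=1, h2=11, probe 1,12 → found at 12.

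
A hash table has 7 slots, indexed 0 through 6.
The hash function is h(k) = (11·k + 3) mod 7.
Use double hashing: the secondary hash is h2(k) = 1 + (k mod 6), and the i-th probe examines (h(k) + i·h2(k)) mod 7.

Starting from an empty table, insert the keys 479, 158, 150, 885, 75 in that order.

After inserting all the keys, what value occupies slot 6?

Insert 479: h=1, slot 1 empty -> index 1.
Insert 158: h=5, slot 5 empty -> index 5.
Insert 150: h=1, h2=1, slot 1 occupied -> index 2.
Insert 885: h=1, h2=4, slots 1,5,2 occupied -> index 6.
Insert 75: h=2, h2=4, slots 2,6 occupied -> index 3.
Table: [-, 479, 150, 75, -, 158, 885]

885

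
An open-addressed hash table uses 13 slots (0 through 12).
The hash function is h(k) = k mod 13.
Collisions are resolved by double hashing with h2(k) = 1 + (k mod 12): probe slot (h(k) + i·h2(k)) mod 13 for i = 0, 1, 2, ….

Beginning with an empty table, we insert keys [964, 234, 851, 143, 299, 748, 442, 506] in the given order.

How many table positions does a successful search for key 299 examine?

3

964: h=2 → slot 2
234: h=0 → slot 0
851: h=6 → slot 6
143: h=0, h2=12, probe 0,12 → slot 12
299: h=0, h2=12, probe 0,12,11 → slot 11
748: h=7 → slot 7
442: h=0, h2=11, probe 0,11,9 → slot 9
506: h=12, h2=3, probe 12,2,5 → slot 5
Table: [234, -, 964, -, -, 506, 851, 748, -, 442, -, 299, 143]
Lookup 299: h=0, h2=12, probe 0,12,11 → found at 11.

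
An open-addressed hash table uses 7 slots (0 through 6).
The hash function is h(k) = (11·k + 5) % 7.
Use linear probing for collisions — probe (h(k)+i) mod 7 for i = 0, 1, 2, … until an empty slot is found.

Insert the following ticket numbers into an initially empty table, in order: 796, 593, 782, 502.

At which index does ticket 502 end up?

0

796: h=4 -> slot 4
593: h=4, probe 4,5 -> slot 5
782: h=4, probe 4,5,6 -> slot 6
502: h=4, probe 4,5,6,0 -> slot 0
Table: [502, ., ., ., 796, 593, 782]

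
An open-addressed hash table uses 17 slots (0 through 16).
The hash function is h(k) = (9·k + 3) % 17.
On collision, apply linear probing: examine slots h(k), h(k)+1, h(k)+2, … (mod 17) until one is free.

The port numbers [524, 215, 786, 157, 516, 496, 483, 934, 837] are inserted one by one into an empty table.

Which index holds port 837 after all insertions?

8

524: h=10 → slot 10
215: h=0 → slot 0
786: h=5 → slot 5
157: h=5, probe 5,6 → slot 6
516: h=6, probe 6,7 → slot 7
496: h=13 → slot 13
483: h=15 → slot 15
934: h=11 → slot 11
837: h=5, probe 5,6,7,8 → slot 8
Table: [215, ., ., ., ., 786, 157, 516, 837, ., 524, 934, ., 496, ., 483, .]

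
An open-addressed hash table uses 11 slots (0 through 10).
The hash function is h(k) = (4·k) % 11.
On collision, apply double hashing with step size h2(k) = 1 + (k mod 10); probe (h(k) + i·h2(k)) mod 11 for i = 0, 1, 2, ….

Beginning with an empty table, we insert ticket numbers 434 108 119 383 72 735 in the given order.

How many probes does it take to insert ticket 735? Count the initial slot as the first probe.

434 hashes to 9; slot 9 is free → place at 9.
108 hashes to 3; slot 3 is free → place at 3.
119 hashes to 3, h2=10; 3 taken → place at 2.
383 hashes to 3, h2=4; 3 taken → place at 7.
72 hashes to 2, h2=3; 2 taken → place at 5.
735 hashes to 3, h2=6; 3,9 taken → place at 4.
Table: [-, -, 119, 108, 735, 72, -, 383, -, 434, -]

3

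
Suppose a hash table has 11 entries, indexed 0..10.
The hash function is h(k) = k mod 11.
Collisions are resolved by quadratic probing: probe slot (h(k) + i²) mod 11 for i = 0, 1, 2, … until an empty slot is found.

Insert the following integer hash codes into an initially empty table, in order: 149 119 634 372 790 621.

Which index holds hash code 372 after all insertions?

Insert 149: h=6, slot 6 empty => index 6.
Insert 119: h=9, slot 9 empty => index 9.
Insert 634: h=7, slot 7 empty => index 7.
Insert 372: h=9, slot 9 occupied => index 10.
Insert 790: h=9, slots 9,10 occupied => index 2.
Insert 621: h=5, slot 5 empty => index 5.
Table: [_, _, 790, _, _, 621, 149, 634, _, 119, 372]

10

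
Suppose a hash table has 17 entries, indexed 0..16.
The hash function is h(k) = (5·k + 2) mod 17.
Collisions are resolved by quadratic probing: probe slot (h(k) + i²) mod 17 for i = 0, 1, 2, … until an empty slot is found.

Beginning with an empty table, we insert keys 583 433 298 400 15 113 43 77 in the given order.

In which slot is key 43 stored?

Insert 583: h=10, slot 10 empty => index 10.
Insert 433: h=8, slot 8 empty => index 8.
Insert 298: h=13, slot 13 empty => index 13.
Insert 400: h=13, slot 13 occupied => index 14.
Insert 15: h=9, slot 9 empty => index 9.
Insert 113: h=6, slot 6 empty => index 6.
Insert 43: h=13, slots 13,14 occupied => index 0.
Insert 77: h=13, slots 13,14,0 occupied => index 5.
Table: [43, -, -, -, -, 77, 113, -, 433, 15, 583, -, -, 298, 400, -, -]

0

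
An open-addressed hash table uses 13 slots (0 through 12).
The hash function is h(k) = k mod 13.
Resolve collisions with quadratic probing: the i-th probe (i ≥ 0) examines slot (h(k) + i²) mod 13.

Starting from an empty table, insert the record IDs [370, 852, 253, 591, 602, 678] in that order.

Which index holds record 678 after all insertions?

370: h=6 -> slot 6
852: h=7 -> slot 7
253: h=6, probe 6,7,10 -> slot 10
591: h=6, probe 6,7,10,2 -> slot 2
602: h=4 -> slot 4
678: h=2, probe 2,3 -> slot 3
Table: [∅, ∅, 591, 678, 602, ∅, 370, 852, ∅, ∅, 253, ∅, ∅]

3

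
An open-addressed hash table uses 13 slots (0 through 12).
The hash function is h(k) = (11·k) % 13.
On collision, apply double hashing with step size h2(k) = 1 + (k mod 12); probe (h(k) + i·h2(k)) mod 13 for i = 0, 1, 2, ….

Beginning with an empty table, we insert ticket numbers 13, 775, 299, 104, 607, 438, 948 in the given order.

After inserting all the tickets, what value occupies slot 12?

13: h=0 → slot 0
775: h=10 → slot 10
299: h=0, h2=12, probe 0,12 → slot 12
104: h=0, h2=9, probe 0,9 → slot 9
607: h=8 → slot 8
438: h=8, h2=7, probe 8,2 → slot 2
948: h=2, h2=1, probe 2,3 → slot 3
Table: [13, -, 438, 948, -, -, -, -, 607, 104, 775, -, 299]

299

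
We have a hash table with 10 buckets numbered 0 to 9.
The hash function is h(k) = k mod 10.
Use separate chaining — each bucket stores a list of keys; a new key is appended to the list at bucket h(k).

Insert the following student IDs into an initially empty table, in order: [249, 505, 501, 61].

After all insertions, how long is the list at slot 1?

2

Insert 249: h=9, bucket 9 empty -> new chain.
Insert 505: h=5, bucket 5 empty -> new chain.
Insert 501: h=1, bucket 1 empty -> new chain.
Insert 61: h=1, bucket 1 nonempty -> append to chain.
Final buckets:
0: ∅
1: 501 -> 61
2: ∅
3: ∅
4: ∅
5: 505
6: ∅
7: ∅
8: ∅
9: 249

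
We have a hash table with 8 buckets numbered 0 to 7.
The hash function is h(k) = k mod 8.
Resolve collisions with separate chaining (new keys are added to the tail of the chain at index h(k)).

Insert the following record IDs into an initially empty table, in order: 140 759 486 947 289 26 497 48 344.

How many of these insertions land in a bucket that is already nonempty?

2

140 → bucket 4
759 → bucket 7
486 → bucket 6
947 → bucket 3
289 → bucket 1
26 → bucket 2
497 → bucket 1 (collision)
48 → bucket 0
344 → bucket 0 (collision)
Final buckets:
0: 48 -> 344
1: 289 -> 497
2: 26
3: 947
4: 140
5: .
6: 486
7: 759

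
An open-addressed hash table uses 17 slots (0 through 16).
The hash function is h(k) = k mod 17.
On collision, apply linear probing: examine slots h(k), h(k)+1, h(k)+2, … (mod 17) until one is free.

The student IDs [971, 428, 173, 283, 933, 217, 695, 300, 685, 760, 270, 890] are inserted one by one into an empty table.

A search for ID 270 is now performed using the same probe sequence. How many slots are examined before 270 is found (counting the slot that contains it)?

971: h=2 -> slot 2
428: h=3 -> slot 3
173: h=3, probe 3,4 -> slot 4
283: h=11 -> slot 11
933: h=15 -> slot 15
217: h=13 -> slot 13
695: h=15, probe 15,16 -> slot 16
300: h=11, probe 11,12 -> slot 12
685: h=5 -> slot 5
760: h=12, probe 12,13,14 -> slot 14
270: h=15, probe 15,16,0 -> slot 0
890: h=6 -> slot 6
Table: [270, ., 971, 428, 173, 685, 890, ., ., ., ., 283, 300, 217, 760, 933, 695]
Lookup 270: h=15, probe 15,16,0 → found at 0.

3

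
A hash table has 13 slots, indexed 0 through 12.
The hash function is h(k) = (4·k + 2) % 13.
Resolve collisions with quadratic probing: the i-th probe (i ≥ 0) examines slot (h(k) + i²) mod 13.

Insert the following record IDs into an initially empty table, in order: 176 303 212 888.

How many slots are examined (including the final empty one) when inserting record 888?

176: h=4 → slot 4
303: h=5 → slot 5
212: h=5, probe 5,6 → slot 6
888: h=5, probe 5,6,9 → slot 9
Table: [—, —, —, —, 176, 303, 212, —, —, 888, —, —, —]

3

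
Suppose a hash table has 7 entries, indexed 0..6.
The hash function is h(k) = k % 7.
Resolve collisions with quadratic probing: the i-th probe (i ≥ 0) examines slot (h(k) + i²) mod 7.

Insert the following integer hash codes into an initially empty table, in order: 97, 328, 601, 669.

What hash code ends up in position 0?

328

97: h=6 -> slot 6
328: h=6, probe 6,0 -> slot 0
601: h=6, probe 6,0,3 -> slot 3
669: h=4 -> slot 4
Table: [328, _, _, 601, 669, _, 97]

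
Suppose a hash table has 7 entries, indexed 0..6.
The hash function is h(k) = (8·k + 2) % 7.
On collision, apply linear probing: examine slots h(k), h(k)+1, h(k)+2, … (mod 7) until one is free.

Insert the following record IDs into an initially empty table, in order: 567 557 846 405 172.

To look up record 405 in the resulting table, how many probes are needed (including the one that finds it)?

567: h=2 -> slot 2
557: h=6 -> slot 6
846: h=1 -> slot 1
405: h=1, probe 1,2,3 -> slot 3
172: h=6, probe 6,0 -> slot 0
Table: [172, 846, 567, 405, ., ., 557]
Lookup 405: h=1, probe 1,2,3 → found at 3.

3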